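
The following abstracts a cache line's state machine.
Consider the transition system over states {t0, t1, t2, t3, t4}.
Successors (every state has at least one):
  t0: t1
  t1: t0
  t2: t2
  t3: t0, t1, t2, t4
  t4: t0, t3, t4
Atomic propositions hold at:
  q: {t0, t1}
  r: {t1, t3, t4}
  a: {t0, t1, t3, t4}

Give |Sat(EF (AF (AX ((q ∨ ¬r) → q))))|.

4

Sat(¬r) = {t0, t2}
Sat(q ∨ ¬r) = {t0, t1, t2}
Sat((q ∨ ¬r) → q) = {t0, t1, t3, t4}
Sat(AX ((q ∨ ¬r) → q)) = {s : every successor in {t0, t1, t3, t4}} = {t0, t1, t4}
AF (AX ((q ∨ ¬r) → q)): least fixpoint, start Z0 = {t0, t1, t4}, add states with every successor in Z. Already a fixed point.
Sat(AF (AX ((q ∨ ¬r) → q))) = {t0, t1, t4}
EF (AF (AX ((q ∨ ¬r) → q))): least fixpoint, start Z0 = {t0, t1, t4}, add states with some successor in Z. Z1 = {t0, t1, t3, t4}; fixed.
Sat(EF (AF (AX ((q ∨ ¬r) → q)))) = {t0, t1, t3, t4}
|Sat(EF (AF (AX ((q ∨ ¬r) → q))))| = |{t0, t1, t3, t4}| = 4.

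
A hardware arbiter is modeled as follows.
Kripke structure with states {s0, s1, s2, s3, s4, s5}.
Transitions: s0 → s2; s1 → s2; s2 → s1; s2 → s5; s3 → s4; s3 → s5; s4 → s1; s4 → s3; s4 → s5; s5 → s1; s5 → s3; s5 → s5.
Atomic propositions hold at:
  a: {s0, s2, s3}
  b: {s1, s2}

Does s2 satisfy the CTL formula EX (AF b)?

AF b: least fixpoint, start Z0 = {s1, s2}, add states with every successor in Z. Z1 = {s0, s1, s2}; fixed.
Sat(AF b) = {s0, s1, s2}
Sat(EX (AF b)) = {s : some successor in {s0, s1, s2}} = {s0, s1, s2, s4, s5}
s2 ∈ Sat(EX (AF b)) = {s0, s1, s2, s4, s5}, so the formula holds at s2.

Yes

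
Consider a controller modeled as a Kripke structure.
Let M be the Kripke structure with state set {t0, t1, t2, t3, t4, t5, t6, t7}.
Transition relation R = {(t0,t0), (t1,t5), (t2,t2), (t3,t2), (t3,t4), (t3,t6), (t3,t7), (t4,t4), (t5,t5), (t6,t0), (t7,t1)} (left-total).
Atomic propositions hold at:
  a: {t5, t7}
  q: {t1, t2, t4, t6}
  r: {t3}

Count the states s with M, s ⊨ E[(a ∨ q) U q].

5

Sat(a ∨ q) = {t1, t2, t4, t5, t6, t7}
E[(a ∨ q) U q]: least fixpoint, start Z0 = Sat(q) = {t1, t2, t4, t6}, add states in Sat(a ∨ q) with some successor in Z. Z1 = {t1, t2, t4, t6, t7}; fixed.
Sat(E[(a ∨ q) U q]) = {t1, t2, t4, t6, t7}
|Sat(E[(a ∨ q) U q])| = |{t1, t2, t4, t6, t7}| = 5.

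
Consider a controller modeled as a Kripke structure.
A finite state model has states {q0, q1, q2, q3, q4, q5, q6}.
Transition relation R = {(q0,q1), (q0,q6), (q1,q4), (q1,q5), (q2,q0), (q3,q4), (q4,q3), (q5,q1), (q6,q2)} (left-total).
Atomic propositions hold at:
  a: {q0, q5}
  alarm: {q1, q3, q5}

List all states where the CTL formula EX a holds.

Sat(EX a) = {s : some successor in {q0, q5}} = {q1, q2}

{q1, q2}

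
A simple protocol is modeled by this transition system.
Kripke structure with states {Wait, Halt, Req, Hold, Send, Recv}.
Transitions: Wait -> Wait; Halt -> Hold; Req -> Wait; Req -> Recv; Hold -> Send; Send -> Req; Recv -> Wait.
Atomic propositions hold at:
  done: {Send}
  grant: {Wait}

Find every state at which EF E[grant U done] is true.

E[grant U done]: least fixpoint, start Z0 = Sat(done) = {Send}, add states in Sat(grant) with some successor in Z. Already a fixed point.
Sat(E[grant U done]) = {Send}
EF E[grant U done]: least fixpoint, start Z0 = {Send}, add states with some successor in Z. Z1 = {Hold, Send}; Z2 = {Halt, Hold, Send}; fixed.
Sat(EF E[grant U done]) = {Halt, Hold, Send}

{Halt, Hold, Send}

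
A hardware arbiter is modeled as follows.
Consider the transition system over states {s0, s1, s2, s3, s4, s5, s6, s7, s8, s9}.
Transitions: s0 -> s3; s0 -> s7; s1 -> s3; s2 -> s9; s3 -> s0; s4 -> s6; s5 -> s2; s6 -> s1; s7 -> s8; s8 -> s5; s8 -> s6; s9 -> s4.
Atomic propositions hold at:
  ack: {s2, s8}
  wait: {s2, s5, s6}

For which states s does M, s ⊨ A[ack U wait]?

{s2, s5, s6, s8}

A[ack U wait]: least fixpoint, start Z0 = Sat(wait) = {s2, s5, s6}, add states in Sat(ack) with every successor in Z. Z1 = {s2, s5, s6, s8}; fixed.
Sat(A[ack U wait]) = {s2, s5, s6, s8}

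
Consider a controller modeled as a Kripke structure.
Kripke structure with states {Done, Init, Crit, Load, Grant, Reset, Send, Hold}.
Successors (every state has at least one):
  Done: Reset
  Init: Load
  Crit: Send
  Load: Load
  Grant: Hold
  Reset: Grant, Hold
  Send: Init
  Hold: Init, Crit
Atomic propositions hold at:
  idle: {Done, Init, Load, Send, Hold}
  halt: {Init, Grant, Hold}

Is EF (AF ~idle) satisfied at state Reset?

Yes

Sat(~idle) = {Crit, Grant, Reset}
AF ~idle: least fixpoint, start Z0 = {Crit, Grant, Reset}, add states with every successor in Z. Z1 = {Done, Crit, Grant, Reset}; fixed.
Sat(AF ~idle) = {Done, Crit, Grant, Reset}
EF (AF ~idle): least fixpoint, start Z0 = {Done, Crit, Grant, Reset}, add states with some successor in Z. Z1 = {Done, Crit, Grant, Reset, Hold}; fixed.
Sat(EF (AF ~idle)) = {Done, Crit, Grant, Reset, Hold}
Reset ∈ Sat(EF (AF ~idle)) = {Done, Crit, Grant, Reset, Hold}, so the formula holds at Reset.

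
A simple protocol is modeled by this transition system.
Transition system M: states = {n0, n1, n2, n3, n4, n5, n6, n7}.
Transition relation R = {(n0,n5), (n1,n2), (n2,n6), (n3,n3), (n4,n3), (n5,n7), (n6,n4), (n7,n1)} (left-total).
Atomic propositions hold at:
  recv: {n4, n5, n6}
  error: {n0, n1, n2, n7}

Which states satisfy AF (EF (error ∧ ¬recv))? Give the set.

Sat(¬recv) = {n0, n1, n2, n3, n7}
Sat(error ∧ ¬recv) = {n0, n1, n2, n7}
EF (error ∧ ¬recv): least fixpoint, start Z0 = {n0, n1, n2, n7}, add states with some successor in Z. Z1 = {n0, n1, n2, n5, n7}; fixed.
Sat(EF (error ∧ ¬recv)) = {n0, n1, n2, n5, n7}
AF (EF (error ∧ ¬recv)): least fixpoint, start Z0 = {n0, n1, n2, n5, n7}, add states with every successor in Z. Already a fixed point.
Sat(AF (EF (error ∧ ¬recv))) = {n0, n1, n2, n5, n7}

{n0, n1, n2, n5, n7}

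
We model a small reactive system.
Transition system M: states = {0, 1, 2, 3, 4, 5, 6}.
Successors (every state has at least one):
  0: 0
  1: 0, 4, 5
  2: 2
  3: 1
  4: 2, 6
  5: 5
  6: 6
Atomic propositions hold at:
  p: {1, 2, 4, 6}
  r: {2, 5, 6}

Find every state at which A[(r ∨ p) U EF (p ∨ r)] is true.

{1, 2, 3, 4, 5, 6}

Sat(r ∨ p) = {1, 2, 4, 5, 6}
Sat(p ∨ r) = {1, 2, 4, 5, 6}
EF (p ∨ r): least fixpoint, start Z0 = {1, 2, 4, 5, 6}, add states with some successor in Z. Z1 = {1, 2, 3, 4, 5, 6}; fixed.
Sat(EF (p ∨ r)) = {1, 2, 3, 4, 5, 6}
A[(r ∨ p) U EF (p ∨ r)]: least fixpoint, start Z0 = Sat(EF (p ∨ r)) = {1, 2, 3, 4, 5, 6}, add states in Sat(r ∨ p) with every successor in Z. Already a fixed point.
Sat(A[(r ∨ p) U EF (p ∨ r)]) = {1, 2, 3, 4, 5, 6}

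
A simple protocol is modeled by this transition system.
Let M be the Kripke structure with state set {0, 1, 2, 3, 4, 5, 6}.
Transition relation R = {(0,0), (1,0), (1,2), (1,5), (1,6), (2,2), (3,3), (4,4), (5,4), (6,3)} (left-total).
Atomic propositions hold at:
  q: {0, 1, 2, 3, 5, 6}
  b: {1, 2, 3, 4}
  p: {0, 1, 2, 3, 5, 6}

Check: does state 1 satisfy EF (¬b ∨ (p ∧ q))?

Sat(¬b) = {0, 5, 6}
Sat(p ∧ q) = {0, 1, 2, 3, 5, 6}
Sat(¬b ∨ (p ∧ q)) = {0, 1, 2, 3, 5, 6}
EF (¬b ∨ (p ∧ q)): least fixpoint, start Z0 = {0, 1, 2, 3, 5, 6}, add states with some successor in Z. Already a fixed point.
Sat(EF (¬b ∨ (p ∧ q))) = {0, 1, 2, 3, 5, 6}
1 ∈ Sat(EF (¬b ∨ (p ∧ q))) = {0, 1, 2, 3, 5, 6}, so the formula holds at 1.

Yes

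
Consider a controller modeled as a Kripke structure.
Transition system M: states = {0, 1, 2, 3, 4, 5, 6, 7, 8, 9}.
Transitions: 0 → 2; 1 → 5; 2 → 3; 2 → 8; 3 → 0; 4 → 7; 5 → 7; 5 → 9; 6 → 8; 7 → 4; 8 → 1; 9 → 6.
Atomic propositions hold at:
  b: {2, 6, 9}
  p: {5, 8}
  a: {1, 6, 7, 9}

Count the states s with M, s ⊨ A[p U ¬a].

Sat(¬a) = {0, 2, 3, 4, 5, 8}
A[p U ¬a]: least fixpoint, start Z0 = Sat(¬a) = {0, 2, 3, 4, 5, 8}, add states in Sat(p) with every successor in Z. Already a fixed point.
Sat(A[p U ¬a]) = {0, 2, 3, 4, 5, 8}
|Sat(A[p U ¬a])| = |{0, 2, 3, 4, 5, 8}| = 6.

6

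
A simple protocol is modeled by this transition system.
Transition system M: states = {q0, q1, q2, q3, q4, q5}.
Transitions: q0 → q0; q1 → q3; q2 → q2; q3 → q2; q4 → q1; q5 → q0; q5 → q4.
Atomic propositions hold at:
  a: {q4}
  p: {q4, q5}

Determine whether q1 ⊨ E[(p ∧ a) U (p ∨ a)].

Sat(p ∧ a) = {q4}
Sat(p ∨ a) = {q4, q5}
E[(p ∧ a) U (p ∨ a)]: least fixpoint, start Z0 = Sat((p ∨ a)) = {q4, q5}, add states in Sat(p ∧ a) with some successor in Z. Already a fixed point.
Sat(E[(p ∧ a) U (p ∨ a)]) = {q4, q5}
q1 ∉ Sat(E[(p ∧ a) U (p ∨ a)]) = {q4, q5}, so the formula does not hold at q1.

No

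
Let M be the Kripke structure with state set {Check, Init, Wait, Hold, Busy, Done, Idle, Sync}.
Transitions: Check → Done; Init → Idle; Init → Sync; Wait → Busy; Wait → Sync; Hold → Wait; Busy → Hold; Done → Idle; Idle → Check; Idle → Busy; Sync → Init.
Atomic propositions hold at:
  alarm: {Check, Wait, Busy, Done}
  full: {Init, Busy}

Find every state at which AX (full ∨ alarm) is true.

Sat(full ∨ alarm) = {Check, Init, Wait, Busy, Done}
Sat(AX (full ∨ alarm)) = {s : every successor in {Check, Init, Wait, Busy, Done}} = {Check, Hold, Idle, Sync}

{Check, Hold, Idle, Sync}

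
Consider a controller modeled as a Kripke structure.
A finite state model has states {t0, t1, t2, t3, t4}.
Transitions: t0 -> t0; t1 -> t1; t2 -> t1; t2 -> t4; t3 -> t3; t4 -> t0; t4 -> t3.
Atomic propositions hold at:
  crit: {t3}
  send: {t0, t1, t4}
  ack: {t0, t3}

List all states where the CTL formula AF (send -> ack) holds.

{t0, t2, t3, t4}

Sat(send -> ack) = {t0, t2, t3}
AF (send -> ack): least fixpoint, start Z0 = {t0, t2, t3}, add states with every successor in Z. Z1 = {t0, t2, t3, t4}; fixed.
Sat(AF (send -> ack)) = {t0, t2, t3, t4}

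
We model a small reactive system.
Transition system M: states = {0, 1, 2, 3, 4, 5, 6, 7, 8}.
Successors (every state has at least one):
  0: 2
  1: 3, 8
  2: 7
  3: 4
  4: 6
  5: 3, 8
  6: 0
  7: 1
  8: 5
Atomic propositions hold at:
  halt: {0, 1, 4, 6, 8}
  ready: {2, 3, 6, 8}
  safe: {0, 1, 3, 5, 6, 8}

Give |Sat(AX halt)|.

4

Sat(AX halt) = {s : every successor in {0, 1, 4, 6, 8}} = {3, 4, 6, 7}
|Sat(AX halt)| = |{3, 4, 6, 7}| = 4.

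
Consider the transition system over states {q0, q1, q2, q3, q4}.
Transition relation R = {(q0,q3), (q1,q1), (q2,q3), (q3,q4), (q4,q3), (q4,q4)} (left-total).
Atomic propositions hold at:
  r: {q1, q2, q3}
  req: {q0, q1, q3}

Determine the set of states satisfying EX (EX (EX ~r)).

{q0, q2, q3, q4}

Sat(~r) = {q0, q4}
Sat(EX ~r) = {s : some successor in {q0, q4}} = {q3, q4}
Sat(EX (EX ~r)) = {s : some successor in {q3, q4}} = {q0, q2, q3, q4}
Sat(EX (EX (EX ~r))) = {s : some successor in {q0, q2, q3, q4}} = {q0, q2, q3, q4}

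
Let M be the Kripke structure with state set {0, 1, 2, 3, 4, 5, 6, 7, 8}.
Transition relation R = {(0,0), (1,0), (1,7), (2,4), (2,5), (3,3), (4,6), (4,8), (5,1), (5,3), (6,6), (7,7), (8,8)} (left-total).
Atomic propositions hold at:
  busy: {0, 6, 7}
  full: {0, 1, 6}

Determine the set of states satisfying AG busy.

{0, 6, 7}

AG busy: greatest fixpoint, start Z0 = {0, 6, 7}, keep only states in Sat with every successor in Z. Already a fixed point.
Sat(AG busy) = {0, 6, 7}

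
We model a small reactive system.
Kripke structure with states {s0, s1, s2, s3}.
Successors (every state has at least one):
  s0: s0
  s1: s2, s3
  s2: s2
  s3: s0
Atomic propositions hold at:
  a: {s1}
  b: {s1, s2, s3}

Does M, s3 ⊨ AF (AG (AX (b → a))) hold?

Yes

Sat(b → a) = {s0, s1}
Sat(AX (b → a)) = {s : every successor in {s0, s1}} = {s0, s3}
AG (AX (b → a)): greatest fixpoint, start Z0 = {s0, s3}, keep only states in Sat with every successor in Z. Already a fixed point.
Sat(AG (AX (b → a))) = {s0, s3}
AF (AG (AX (b → a))): least fixpoint, start Z0 = {s0, s3}, add states with every successor in Z. Already a fixed point.
Sat(AF (AG (AX (b → a)))) = {s0, s3}
s3 ∈ Sat(AF (AG (AX (b → a)))) = {s0, s3}, so the formula holds at s3.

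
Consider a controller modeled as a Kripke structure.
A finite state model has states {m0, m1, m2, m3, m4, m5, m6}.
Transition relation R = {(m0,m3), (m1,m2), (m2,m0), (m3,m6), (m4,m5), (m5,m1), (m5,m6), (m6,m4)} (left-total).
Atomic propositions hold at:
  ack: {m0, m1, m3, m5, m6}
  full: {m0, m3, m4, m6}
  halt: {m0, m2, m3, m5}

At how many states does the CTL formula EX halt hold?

4

Sat(EX halt) = {s : some successor in {m0, m2, m3, m5}} = {m0, m1, m2, m4}
|Sat(EX halt)| = |{m0, m1, m2, m4}| = 4.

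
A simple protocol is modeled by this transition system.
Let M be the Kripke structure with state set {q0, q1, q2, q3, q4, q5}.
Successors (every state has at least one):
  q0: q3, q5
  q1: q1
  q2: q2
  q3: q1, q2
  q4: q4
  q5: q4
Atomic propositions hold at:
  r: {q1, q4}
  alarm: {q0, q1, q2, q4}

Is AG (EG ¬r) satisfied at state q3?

No

Sat(¬r) = {q0, q2, q3, q5}
EG ¬r: greatest fixpoint, start Z0 = {q0, q2, q3, q5}, keep only states in Sat with some successor in Z. Z1 = {q0, q2, q3}; fixed.
Sat(EG ¬r) = {q0, q2, q3}
AG (EG ¬r): greatest fixpoint, start Z0 = {q0, q2, q3}, keep only states in Sat with every successor in Z. Z1 = {q2}; fixed.
Sat(AG (EG ¬r)) = {q2}
q3 ∉ Sat(AG (EG ¬r)) = {q2}, so the formula does not hold at q3.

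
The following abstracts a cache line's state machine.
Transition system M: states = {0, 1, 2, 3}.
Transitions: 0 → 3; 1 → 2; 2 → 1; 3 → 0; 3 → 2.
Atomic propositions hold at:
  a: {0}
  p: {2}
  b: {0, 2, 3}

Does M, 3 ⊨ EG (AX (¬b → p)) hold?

Sat(¬b) = {1}
Sat(¬b → p) = {0, 2, 3}
Sat(AX (¬b → p)) = {s : every successor in {0, 2, 3}} = {0, 1, 3}
EG (AX (¬b → p)): greatest fixpoint, start Z0 = {0, 1, 3}, keep only states in Sat with some successor in Z. Z1 = {0, 3}; fixed.
Sat(EG (AX (¬b → p))) = {0, 3}
3 ∈ Sat(EG (AX (¬b → p))) = {0, 3}, so the formula holds at 3.

Yes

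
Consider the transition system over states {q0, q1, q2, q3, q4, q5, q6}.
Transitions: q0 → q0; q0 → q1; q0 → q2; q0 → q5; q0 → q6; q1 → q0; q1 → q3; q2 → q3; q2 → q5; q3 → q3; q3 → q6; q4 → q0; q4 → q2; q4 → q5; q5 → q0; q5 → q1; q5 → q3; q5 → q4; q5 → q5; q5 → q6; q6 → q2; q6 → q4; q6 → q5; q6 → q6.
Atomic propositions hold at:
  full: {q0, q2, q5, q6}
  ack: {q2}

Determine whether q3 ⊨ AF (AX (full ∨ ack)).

No

Sat(full ∨ ack) = {q0, q2, q5, q6}
Sat(AX (full ∨ ack)) = {s : every successor in {q0, q2, q5, q6}} = {q4}
AF (AX (full ∨ ack)): least fixpoint, start Z0 = {q4}, add states with every successor in Z. Already a fixed point.
Sat(AF (AX (full ∨ ack))) = {q4}
q3 ∉ Sat(AF (AX (full ∨ ack))) = {q4}, so the formula does not hold at q3.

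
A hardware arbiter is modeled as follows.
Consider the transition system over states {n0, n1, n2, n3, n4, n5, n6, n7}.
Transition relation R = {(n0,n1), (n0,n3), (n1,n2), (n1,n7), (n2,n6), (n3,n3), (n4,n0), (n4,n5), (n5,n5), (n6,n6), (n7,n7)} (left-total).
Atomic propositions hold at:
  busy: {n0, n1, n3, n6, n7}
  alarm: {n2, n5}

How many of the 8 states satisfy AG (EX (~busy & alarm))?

1

Sat(~busy) = {n2, n4, n5}
Sat(~busy & alarm) = {n2, n5}
Sat(EX (~busy & alarm)) = {s : some successor in {n2, n5}} = {n1, n4, n5}
AG (EX (~busy & alarm)): greatest fixpoint, start Z0 = {n1, n4, n5}, keep only states in Sat with every successor in Z. Z1 = {n5}; fixed.
Sat(AG (EX (~busy & alarm))) = {n5}
|Sat(AG (EX (~busy & alarm)))| = |{n5}| = 1.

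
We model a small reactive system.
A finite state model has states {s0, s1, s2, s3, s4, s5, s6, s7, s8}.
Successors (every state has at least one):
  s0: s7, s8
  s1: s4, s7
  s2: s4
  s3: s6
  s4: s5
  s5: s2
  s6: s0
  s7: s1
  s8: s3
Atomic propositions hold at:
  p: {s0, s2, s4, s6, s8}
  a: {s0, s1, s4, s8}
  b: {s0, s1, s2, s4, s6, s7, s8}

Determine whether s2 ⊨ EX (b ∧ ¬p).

Sat(¬p) = {s1, s3, s5, s7}
Sat(b ∧ ¬p) = {s1, s7}
Sat(EX (b ∧ ¬p)) = {s : some successor in {s1, s7}} = {s0, s1, s7}
s2 ∉ Sat(EX (b ∧ ¬p)) = {s0, s1, s7}, so the formula does not hold at s2.

No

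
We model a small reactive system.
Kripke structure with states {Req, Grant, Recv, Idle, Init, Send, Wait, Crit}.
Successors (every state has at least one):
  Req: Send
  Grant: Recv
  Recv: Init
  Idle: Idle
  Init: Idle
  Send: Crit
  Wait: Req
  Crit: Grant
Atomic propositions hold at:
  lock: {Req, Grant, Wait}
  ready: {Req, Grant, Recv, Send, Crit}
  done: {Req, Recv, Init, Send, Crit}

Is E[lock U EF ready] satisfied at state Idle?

No

EF ready: least fixpoint, start Z0 = {Req, Grant, Recv, Send, Crit}, add states with some successor in Z. Z1 = {Req, Grant, Recv, Send, Wait, Crit}; fixed.
Sat(EF ready) = {Req, Grant, Recv, Send, Wait, Crit}
E[lock U EF ready]: least fixpoint, start Z0 = Sat(EF ready) = {Req, Grant, Recv, Send, Wait, Crit}, add states in Sat(lock) with some successor in Z. Already a fixed point.
Sat(E[lock U EF ready]) = {Req, Grant, Recv, Send, Wait, Crit}
Idle ∉ Sat(E[lock U EF ready]) = {Req, Grant, Recv, Send, Wait, Crit}, so the formula does not hold at Idle.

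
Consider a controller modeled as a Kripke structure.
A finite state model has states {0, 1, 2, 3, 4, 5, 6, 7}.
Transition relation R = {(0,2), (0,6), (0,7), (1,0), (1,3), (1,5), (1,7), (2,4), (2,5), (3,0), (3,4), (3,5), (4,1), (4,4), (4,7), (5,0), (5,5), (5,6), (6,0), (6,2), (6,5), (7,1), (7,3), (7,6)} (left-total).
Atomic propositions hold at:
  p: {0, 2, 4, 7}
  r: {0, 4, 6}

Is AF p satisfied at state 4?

AF p: least fixpoint, start Z0 = {0, 2, 4, 7}, add states with every successor in Z. Already a fixed point.
Sat(AF p) = {0, 2, 4, 7}
4 ∈ Sat(AF p) = {0, 2, 4, 7}, so the formula holds at 4.

Yes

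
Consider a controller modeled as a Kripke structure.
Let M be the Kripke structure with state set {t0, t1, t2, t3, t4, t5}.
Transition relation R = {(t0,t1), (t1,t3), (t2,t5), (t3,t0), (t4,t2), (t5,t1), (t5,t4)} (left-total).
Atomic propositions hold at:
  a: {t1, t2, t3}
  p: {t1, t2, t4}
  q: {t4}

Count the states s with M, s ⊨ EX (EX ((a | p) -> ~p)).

Sat(a | p) = {t1, t2, t3, t4}
Sat(~p) = {t0, t3, t5}
Sat((a | p) -> ~p) = {t0, t3, t5}
Sat(EX ((a | p) -> ~p)) = {s : some successor in {t0, t3, t5}} = {t1, t2, t3}
Sat(EX (EX ((a | p) -> ~p))) = {s : some successor in {t1, t2, t3}} = {t0, t1, t4, t5}
|Sat(EX (EX ((a | p) -> ~p)))| = |{t0, t1, t4, t5}| = 4.

4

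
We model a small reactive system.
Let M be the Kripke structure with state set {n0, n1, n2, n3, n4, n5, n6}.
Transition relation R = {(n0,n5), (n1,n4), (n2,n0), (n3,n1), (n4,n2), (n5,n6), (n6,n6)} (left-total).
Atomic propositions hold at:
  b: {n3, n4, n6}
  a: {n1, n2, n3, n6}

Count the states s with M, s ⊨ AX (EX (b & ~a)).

1

Sat(~a) = {n0, n4, n5}
Sat(b & ~a) = {n4}
Sat(EX (b & ~a)) = {s : some successor in {n4}} = {n1}
Sat(AX (EX (b & ~a))) = {s : every successor in {n1}} = {n3}
|Sat(AX (EX (b & ~a)))| = |{n3}| = 1.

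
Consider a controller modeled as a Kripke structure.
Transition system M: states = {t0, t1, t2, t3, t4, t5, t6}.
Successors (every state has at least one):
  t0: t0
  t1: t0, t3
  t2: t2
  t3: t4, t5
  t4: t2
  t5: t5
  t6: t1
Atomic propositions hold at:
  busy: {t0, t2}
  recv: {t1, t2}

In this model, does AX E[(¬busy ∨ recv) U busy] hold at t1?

Yes

Sat(¬busy) = {t1, t3, t4, t5, t6}
Sat(¬busy ∨ recv) = {t1, t2, t3, t4, t5, t6}
E[(¬busy ∨ recv) U busy]: least fixpoint, start Z0 = Sat(busy) = {t0, t2}, add states in Sat(¬busy ∨ recv) with some successor in Z. Z1 = {t0, t1, t2, t4}; Z2 = {t0, t1, t2, t3, t4, t6}; fixed.
Sat(E[(¬busy ∨ recv) U busy]) = {t0, t1, t2, t3, t4, t6}
Sat(AX E[(¬busy ∨ recv) U busy]) = {s : every successor in {t0, t1, t2, t3, t4, t6}} = {t0, t1, t2, t4, t6}
t1 ∈ Sat(AX E[(¬busy ∨ recv) U busy]) = {t0, t1, t2, t4, t6}, so the formula holds at t1.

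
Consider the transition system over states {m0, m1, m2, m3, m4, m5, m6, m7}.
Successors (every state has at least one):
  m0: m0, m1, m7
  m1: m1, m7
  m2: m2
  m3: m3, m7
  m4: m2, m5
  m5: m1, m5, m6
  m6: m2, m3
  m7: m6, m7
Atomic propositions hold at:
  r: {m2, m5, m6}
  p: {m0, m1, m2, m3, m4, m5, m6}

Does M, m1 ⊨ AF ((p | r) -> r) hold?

No

Sat(p | r) = {m0, m1, m2, m3, m4, m5, m6}
Sat((p | r) -> r) = {m2, m5, m6, m7}
AF ((p | r) -> r): least fixpoint, start Z0 = {m2, m5, m6, m7}, add states with every successor in Z. Z1 = {m2, m4, m5, m6, m7}; fixed.
Sat(AF ((p | r) -> r)) = {m2, m4, m5, m6, m7}
m1 ∉ Sat(AF ((p | r) -> r)) = {m2, m4, m5, m6, m7}, so the formula does not hold at m1.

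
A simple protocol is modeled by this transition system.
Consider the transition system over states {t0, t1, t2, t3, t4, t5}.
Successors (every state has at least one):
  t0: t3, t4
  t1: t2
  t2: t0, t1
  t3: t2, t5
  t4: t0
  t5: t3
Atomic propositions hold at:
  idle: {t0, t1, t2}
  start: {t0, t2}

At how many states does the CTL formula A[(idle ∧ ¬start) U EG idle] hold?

Sat(¬start) = {t1, t3, t4, t5}
Sat(idle ∧ ¬start) = {t1}
EG idle: greatest fixpoint, start Z0 = {t0, t1, t2}, keep only states in Sat with some successor in Z. Z1 = {t1, t2}; fixed.
Sat(EG idle) = {t1, t2}
A[(idle ∧ ¬start) U EG idle]: least fixpoint, start Z0 = Sat(EG idle) = {t1, t2}, add states in Sat(idle ∧ ¬start) with every successor in Z. Already a fixed point.
Sat(A[(idle ∧ ¬start) U EG idle]) = {t1, t2}
|Sat(A[(idle ∧ ¬start) U EG idle])| = |{t1, t2}| = 2.

2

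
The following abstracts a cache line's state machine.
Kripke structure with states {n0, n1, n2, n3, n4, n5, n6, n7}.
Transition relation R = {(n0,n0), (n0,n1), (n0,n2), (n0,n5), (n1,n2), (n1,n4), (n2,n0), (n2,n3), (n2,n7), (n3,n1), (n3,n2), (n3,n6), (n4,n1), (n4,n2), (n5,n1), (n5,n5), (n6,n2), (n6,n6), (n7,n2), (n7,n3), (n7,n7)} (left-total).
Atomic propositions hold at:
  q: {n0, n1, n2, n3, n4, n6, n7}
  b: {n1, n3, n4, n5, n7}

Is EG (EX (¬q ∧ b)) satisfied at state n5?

Yes

Sat(¬q) = {n5}
Sat(¬q ∧ b) = {n5}
Sat(EX (¬q ∧ b)) = {s : some successor in {n5}} = {n0, n5}
EG (EX (¬q ∧ b)): greatest fixpoint, start Z0 = {n0, n5}, keep only states in Sat with some successor in Z. Already a fixed point.
Sat(EG (EX (¬q ∧ b))) = {n0, n5}
n5 ∈ Sat(EG (EX (¬q ∧ b))) = {n0, n5}, so the formula holds at n5.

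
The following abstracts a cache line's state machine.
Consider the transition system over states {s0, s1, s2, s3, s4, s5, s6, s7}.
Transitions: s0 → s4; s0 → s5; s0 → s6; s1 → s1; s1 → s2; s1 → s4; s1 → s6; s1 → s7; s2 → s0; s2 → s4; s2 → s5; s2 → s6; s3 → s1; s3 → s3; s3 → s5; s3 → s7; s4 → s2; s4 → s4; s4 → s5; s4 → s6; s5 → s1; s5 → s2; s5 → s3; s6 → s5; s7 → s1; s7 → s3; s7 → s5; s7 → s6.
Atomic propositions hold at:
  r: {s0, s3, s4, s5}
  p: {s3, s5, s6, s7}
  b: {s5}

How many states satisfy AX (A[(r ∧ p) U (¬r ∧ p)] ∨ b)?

1

Sat(r ∧ p) = {s3, s5}
Sat(¬r) = {s1, s2, s6, s7}
Sat(¬r ∧ p) = {s6, s7}
A[(r ∧ p) U (¬r ∧ p)]: least fixpoint, start Z0 = Sat((¬r ∧ p)) = {s6, s7}, add states in Sat(r ∧ p) with every successor in Z. Already a fixed point.
Sat(A[(r ∧ p) U (¬r ∧ p)]) = {s6, s7}
Sat(A[(r ∧ p) U (¬r ∧ p)] ∨ b) = {s5, s6, s7}
Sat(AX (A[(r ∧ p) U (¬r ∧ p)] ∨ b)) = {s : every successor in {s5, s6, s7}} = {s6}
|Sat(AX (A[(r ∧ p) U (¬r ∧ p)] ∨ b))| = |{s6}| = 1.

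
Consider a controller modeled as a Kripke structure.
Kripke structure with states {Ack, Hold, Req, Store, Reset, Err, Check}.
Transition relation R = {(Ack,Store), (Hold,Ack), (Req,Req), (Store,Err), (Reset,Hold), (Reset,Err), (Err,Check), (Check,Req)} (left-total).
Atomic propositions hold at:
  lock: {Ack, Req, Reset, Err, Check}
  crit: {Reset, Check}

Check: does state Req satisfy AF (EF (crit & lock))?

No

Sat(crit & lock) = {Reset, Check}
EF (crit & lock): least fixpoint, start Z0 = {Reset, Check}, add states with some successor in Z. Z1 = {Reset, Err, Check}; Z2 = {Store, Reset, Err, Check}; Z3 = {Ack, Store, Reset, Err, Check}; Z4 = {Ack, Hold, Store, Reset, Err, Check}; fixed.
Sat(EF (crit & lock)) = {Ack, Hold, Store, Reset, Err, Check}
AF (EF (crit & lock)): least fixpoint, start Z0 = {Ack, Hold, Store, Reset, Err, Check}, add states with every successor in Z. Already a fixed point.
Sat(AF (EF (crit & lock))) = {Ack, Hold, Store, Reset, Err, Check}
Req ∉ Sat(AF (EF (crit & lock))) = {Ack, Hold, Store, Reset, Err, Check}, so the formula does not hold at Req.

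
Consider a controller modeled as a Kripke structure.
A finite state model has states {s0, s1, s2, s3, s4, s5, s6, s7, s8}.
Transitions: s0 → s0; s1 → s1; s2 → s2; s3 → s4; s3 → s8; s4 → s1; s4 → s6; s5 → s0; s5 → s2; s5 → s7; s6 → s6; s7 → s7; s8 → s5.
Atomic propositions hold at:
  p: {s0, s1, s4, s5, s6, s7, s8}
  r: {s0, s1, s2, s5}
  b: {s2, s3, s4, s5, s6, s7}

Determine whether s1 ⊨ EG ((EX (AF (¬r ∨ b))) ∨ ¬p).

Sat(¬r) = {s3, s4, s6, s7, s8}
Sat(¬r ∨ b) = {s2, s3, s4, s5, s6, s7, s8}
AF (¬r ∨ b): least fixpoint, start Z0 = {s2, s3, s4, s5, s6, s7, s8}, add states with every successor in Z. Already a fixed point.
Sat(AF (¬r ∨ b)) = {s2, s3, s4, s5, s6, s7, s8}
Sat(EX (AF (¬r ∨ b))) = {s : some successor in {s2, s3, s4, s5, s6, s7, s8}} = {s2, s3, s4, s5, s6, s7, s8}
Sat(¬p) = {s2, s3}
Sat((EX (AF (¬r ∨ b))) ∨ ¬p) = {s2, s3, s4, s5, s6, s7, s8}
EG ((EX (AF (¬r ∨ b))) ∨ ¬p): greatest fixpoint, start Z0 = {s2, s3, s4, s5, s6, s7, s8}, keep only states in Sat with some successor in Z. Already a fixed point.
Sat(EG ((EX (AF (¬r ∨ b))) ∨ ¬p)) = {s2, s3, s4, s5, s6, s7, s8}
s1 ∉ Sat(EG ((EX (AF (¬r ∨ b))) ∨ ¬p)) = {s2, s3, s4, s5, s6, s7, s8}, so the formula does not hold at s1.

No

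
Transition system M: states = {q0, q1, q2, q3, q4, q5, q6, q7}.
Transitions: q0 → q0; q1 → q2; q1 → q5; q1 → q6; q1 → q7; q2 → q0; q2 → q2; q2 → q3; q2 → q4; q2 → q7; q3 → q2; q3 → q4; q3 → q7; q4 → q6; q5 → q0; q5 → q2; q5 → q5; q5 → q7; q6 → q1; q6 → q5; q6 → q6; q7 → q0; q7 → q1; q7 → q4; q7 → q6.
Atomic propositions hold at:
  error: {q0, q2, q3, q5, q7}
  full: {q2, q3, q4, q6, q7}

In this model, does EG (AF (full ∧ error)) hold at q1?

No

Sat(full ∧ error) = {q2, q3, q7}
AF (full ∧ error): least fixpoint, start Z0 = {q2, q3, q7}, add states with every successor in Z. Already a fixed point.
Sat(AF (full ∧ error)) = {q2, q3, q7}
EG (AF (full ∧ error)): greatest fixpoint, start Z0 = {q2, q3, q7}, keep only states in Sat with some successor in Z. Z1 = {q2, q3}; fixed.
Sat(EG (AF (full ∧ error))) = {q2, q3}
q1 ∉ Sat(EG (AF (full ∧ error))) = {q2, q3}, so the formula does not hold at q1.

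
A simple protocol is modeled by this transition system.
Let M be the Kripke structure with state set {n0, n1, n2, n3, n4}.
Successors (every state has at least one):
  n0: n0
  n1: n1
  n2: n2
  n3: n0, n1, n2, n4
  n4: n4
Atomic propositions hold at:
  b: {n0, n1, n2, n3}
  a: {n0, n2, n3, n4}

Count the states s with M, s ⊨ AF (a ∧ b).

Sat(a ∧ b) = {n0, n2, n3}
AF (a ∧ b): least fixpoint, start Z0 = {n0, n2, n3}, add states with every successor in Z. Already a fixed point.
Sat(AF (a ∧ b)) = {n0, n2, n3}
|Sat(AF (a ∧ b))| = |{n0, n2, n3}| = 3.

3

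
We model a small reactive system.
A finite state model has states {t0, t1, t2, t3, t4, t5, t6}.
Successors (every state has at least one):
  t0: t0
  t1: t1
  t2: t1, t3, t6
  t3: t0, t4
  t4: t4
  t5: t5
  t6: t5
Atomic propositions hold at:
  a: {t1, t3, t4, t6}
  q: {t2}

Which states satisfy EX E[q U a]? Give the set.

E[q U a]: least fixpoint, start Z0 = Sat(a) = {t1, t3, t4, t6}, add states in Sat(q) with some successor in Z. Z1 = {t1, t2, t3, t4, t6}; fixed.
Sat(E[q U a]) = {t1, t2, t3, t4, t6}
Sat(EX E[q U a]) = {s : some successor in {t1, t2, t3, t4, t6}} = {t1, t2, t3, t4}

{t1, t2, t3, t4}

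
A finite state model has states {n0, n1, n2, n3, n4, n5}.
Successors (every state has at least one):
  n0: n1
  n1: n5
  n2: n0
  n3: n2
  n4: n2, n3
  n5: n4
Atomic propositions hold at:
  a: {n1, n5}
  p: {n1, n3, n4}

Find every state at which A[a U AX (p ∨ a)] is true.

Sat(p ∨ a) = {n1, n3, n4, n5}
Sat(AX (p ∨ a)) = {s : every successor in {n1, n3, n4, n5}} = {n0, n1, n5}
A[a U AX (p ∨ a)]: least fixpoint, start Z0 = Sat(AX (p ∨ a)) = {n0, n1, n5}, add states in Sat(a) with every successor in Z. Already a fixed point.
Sat(A[a U AX (p ∨ a)]) = {n0, n1, n5}

{n0, n1, n5}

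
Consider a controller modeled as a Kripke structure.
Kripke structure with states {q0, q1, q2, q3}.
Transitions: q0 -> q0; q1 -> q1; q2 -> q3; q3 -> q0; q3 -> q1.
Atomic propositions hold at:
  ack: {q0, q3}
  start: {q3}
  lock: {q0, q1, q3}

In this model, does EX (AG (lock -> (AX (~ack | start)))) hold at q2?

No

Sat(~ack) = {q1, q2}
Sat(~ack | start) = {q1, q2, q3}
Sat(AX (~ack | start)) = {s : every successor in {q1, q2, q3}} = {q1, q2}
Sat(lock -> (AX (~ack | start))) = {q1, q2}
AG (lock -> (AX (~ack | start))): greatest fixpoint, start Z0 = {q1, q2}, keep only states in Sat with every successor in Z. Z1 = {q1}; fixed.
Sat(AG (lock -> (AX (~ack | start)))) = {q1}
Sat(EX (AG (lock -> (AX (~ack | start))))) = {s : some successor in {q1}} = {q1, q3}
q2 ∉ Sat(EX (AG (lock -> (AX (~ack | start))))) = {q1, q3}, so the formula does not hold at q2.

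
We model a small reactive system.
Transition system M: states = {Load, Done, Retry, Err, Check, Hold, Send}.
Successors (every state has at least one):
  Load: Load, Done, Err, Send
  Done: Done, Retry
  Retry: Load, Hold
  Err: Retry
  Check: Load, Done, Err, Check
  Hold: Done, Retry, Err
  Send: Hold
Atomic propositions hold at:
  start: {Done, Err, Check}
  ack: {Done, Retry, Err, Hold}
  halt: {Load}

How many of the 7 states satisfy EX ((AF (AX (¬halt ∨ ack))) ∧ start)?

4

Sat(¬halt) = {Done, Retry, Err, Check, Hold, Send}
Sat(¬halt ∨ ack) = {Done, Retry, Err, Check, Hold, Send}
Sat(AX (¬halt ∨ ack)) = {s : every successor in {Done, Retry, Err, Check, Hold, Send}} = {Done, Err, Hold, Send}
AF (AX (¬halt ∨ ack)): least fixpoint, start Z0 = {Done, Err, Hold, Send}, add states with every successor in Z. Already a fixed point.
Sat(AF (AX (¬halt ∨ ack))) = {Done, Err, Hold, Send}
Sat((AF (AX (¬halt ∨ ack))) ∧ start) = {Done, Err}
Sat(EX ((AF (AX (¬halt ∨ ack))) ∧ start)) = {s : some successor in {Done, Err}} = {Load, Done, Check, Hold}
|Sat(EX ((AF (AX (¬halt ∨ ack))) ∧ start))| = |{Load, Done, Check, Hold}| = 4.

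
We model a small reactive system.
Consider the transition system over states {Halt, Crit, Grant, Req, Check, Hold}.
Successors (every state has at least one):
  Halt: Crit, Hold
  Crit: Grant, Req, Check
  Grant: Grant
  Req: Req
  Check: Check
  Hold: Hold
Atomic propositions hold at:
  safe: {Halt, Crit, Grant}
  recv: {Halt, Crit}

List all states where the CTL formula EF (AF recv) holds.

AF recv: least fixpoint, start Z0 = {Halt, Crit}, add states with every successor in Z. Already a fixed point.
Sat(AF recv) = {Halt, Crit}
EF (AF recv): least fixpoint, start Z0 = {Halt, Crit}, add states with some successor in Z. Already a fixed point.
Sat(EF (AF recv)) = {Halt, Crit}

{Halt, Crit}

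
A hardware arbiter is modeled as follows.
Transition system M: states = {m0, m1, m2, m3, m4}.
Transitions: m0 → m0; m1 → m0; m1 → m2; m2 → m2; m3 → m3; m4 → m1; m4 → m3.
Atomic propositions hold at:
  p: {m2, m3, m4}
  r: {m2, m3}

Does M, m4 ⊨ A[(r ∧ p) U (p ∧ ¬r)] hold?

Sat(r ∧ p) = {m2, m3}
Sat(¬r) = {m0, m1, m4}
Sat(p ∧ ¬r) = {m4}
A[(r ∧ p) U (p ∧ ¬r)]: least fixpoint, start Z0 = Sat((p ∧ ¬r)) = {m4}, add states in Sat(r ∧ p) with every successor in Z. Already a fixed point.
Sat(A[(r ∧ p) U (p ∧ ¬r)]) = {m4}
m4 ∈ Sat(A[(r ∧ p) U (p ∧ ¬r)]) = {m4}, so the formula holds at m4.

Yes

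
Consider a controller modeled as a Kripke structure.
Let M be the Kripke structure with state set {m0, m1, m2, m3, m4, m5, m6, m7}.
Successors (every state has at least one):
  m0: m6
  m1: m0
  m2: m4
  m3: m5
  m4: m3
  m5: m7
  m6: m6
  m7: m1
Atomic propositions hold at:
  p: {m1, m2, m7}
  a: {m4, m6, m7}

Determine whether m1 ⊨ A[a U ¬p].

Sat(¬p) = {m0, m3, m4, m5, m6}
A[a U ¬p]: least fixpoint, start Z0 = Sat(¬p) = {m0, m3, m4, m5, m6}, add states in Sat(a) with every successor in Z. Already a fixed point.
Sat(A[a U ¬p]) = {m0, m3, m4, m5, m6}
m1 ∉ Sat(A[a U ¬p]) = {m0, m3, m4, m5, m6}, so the formula does not hold at m1.

No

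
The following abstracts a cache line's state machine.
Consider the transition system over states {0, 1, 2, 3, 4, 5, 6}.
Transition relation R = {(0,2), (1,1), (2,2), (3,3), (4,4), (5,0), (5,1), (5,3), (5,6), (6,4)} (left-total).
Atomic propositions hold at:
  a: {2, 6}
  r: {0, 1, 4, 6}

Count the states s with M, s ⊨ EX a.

Sat(EX a) = {s : some successor in {2, 6}} = {0, 2, 5}
|Sat(EX a)| = |{0, 2, 5}| = 3.

3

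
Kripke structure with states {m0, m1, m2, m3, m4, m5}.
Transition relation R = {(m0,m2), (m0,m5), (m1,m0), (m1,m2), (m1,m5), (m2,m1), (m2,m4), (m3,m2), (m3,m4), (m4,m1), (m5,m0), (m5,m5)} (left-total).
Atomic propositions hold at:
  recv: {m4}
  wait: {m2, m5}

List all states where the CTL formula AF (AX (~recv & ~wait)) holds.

{m4}

Sat(~recv) = {m0, m1, m2, m3, m5}
Sat(~wait) = {m0, m1, m3, m4}
Sat(~recv & ~wait) = {m0, m1, m3}
Sat(AX (~recv & ~wait)) = {s : every successor in {m0, m1, m3}} = {m4}
AF (AX (~recv & ~wait)): least fixpoint, start Z0 = {m4}, add states with every successor in Z. Already a fixed point.
Sat(AF (AX (~recv & ~wait))) = {m4}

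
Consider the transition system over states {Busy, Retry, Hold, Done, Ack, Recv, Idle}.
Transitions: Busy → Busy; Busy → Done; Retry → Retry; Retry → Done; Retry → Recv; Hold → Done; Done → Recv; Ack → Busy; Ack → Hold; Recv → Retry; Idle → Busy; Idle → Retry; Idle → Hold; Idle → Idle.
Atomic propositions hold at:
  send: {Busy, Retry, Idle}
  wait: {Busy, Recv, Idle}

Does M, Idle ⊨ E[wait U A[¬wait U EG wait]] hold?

Sat(¬wait) = {Retry, Hold, Done, Ack}
EG wait: greatest fixpoint, start Z0 = {Busy, Recv, Idle}, keep only states in Sat with some successor in Z. Z1 = {Busy, Idle}; fixed.
Sat(EG wait) = {Busy, Idle}
A[¬wait U EG wait]: least fixpoint, start Z0 = Sat(EG wait) = {Busy, Idle}, add states in Sat(¬wait) with every successor in Z. Already a fixed point.
Sat(A[¬wait U EG wait]) = {Busy, Idle}
E[wait U A[¬wait U EG wait]]: least fixpoint, start Z0 = Sat(A[¬wait U EG wait]) = {Busy, Idle}, add states in Sat(wait) with some successor in Z. Already a fixed point.
Sat(E[wait U A[¬wait U EG wait]]) = {Busy, Idle}
Idle ∈ Sat(E[wait U A[¬wait U EG wait]]) = {Busy, Idle}, so the formula holds at Idle.

Yes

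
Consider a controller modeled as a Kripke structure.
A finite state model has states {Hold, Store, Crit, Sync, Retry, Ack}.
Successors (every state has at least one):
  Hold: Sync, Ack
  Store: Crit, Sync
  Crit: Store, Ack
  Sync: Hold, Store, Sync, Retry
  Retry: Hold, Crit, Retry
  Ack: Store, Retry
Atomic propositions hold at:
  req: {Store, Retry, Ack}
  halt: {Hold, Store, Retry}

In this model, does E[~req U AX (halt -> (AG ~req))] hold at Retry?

Sat(~req) = {Hold, Crit, Sync}
AG ~req: greatest fixpoint, start Z0 = {Hold, Crit, Sync}, keep only states in Sat with every successor in Z. Z1 = ∅; fixed.
Sat(AG ~req) = ∅
Sat(halt -> (AG ~req)) = {Crit, Sync, Ack}
Sat(AX (halt -> (AG ~req))) = {s : every successor in {Crit, Sync, Ack}} = {Hold, Store}
E[~req U AX (halt -> (AG ~req))]: least fixpoint, start Z0 = Sat(AX (halt -> (AG ~req))) = {Hold, Store}, add states in Sat(~req) with some successor in Z. Z1 = {Hold, Store, Crit, Sync}; fixed.
Sat(E[~req U AX (halt -> (AG ~req))]) = {Hold, Store, Crit, Sync}
Retry ∉ Sat(E[~req U AX (halt -> (AG ~req))]) = {Hold, Store, Crit, Sync}, so the formula does not hold at Retry.

No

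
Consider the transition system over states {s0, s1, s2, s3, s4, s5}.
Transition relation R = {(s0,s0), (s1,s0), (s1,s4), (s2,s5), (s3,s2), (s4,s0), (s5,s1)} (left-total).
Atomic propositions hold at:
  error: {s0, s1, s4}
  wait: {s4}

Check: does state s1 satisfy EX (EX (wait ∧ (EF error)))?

EF error: least fixpoint, start Z0 = {s0, s1, s4}, add states with some successor in Z. Z1 = {s0, s1, s4, s5}; Z2 = {s0, s1, s2, s4, s5}; Z3 = {s0, s1, s2, s3, s4, s5}; fixed.
Sat(EF error) = {s0, s1, s2, s3, s4, s5}
Sat(wait ∧ (EF error)) = {s4}
Sat(EX (wait ∧ (EF error))) = {s : some successor in {s4}} = {s1}
Sat(EX (EX (wait ∧ (EF error)))) = {s : some successor in {s1}} = {s5}
s1 ∉ Sat(EX (EX (wait ∧ (EF error)))) = {s5}, so the formula does not hold at s1.

No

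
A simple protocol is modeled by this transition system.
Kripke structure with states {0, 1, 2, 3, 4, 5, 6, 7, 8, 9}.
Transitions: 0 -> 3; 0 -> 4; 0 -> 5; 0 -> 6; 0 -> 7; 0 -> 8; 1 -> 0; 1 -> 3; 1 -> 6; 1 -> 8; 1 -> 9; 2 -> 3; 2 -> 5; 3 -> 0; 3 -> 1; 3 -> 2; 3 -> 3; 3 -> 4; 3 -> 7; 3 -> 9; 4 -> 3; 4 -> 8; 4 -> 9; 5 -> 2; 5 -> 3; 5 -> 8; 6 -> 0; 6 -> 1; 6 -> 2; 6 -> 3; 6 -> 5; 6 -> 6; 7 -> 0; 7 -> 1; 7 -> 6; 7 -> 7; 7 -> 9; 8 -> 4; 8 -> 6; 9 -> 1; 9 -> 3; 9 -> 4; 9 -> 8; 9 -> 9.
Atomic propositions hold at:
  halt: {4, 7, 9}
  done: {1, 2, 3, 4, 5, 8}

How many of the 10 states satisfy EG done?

EG done: greatest fixpoint, start Z0 = {1, 2, 3, 4, 5, 8}, keep only states in Sat with some successor in Z. Already a fixed point.
Sat(EG done) = {1, 2, 3, 4, 5, 8}
|Sat(EG done)| = |{1, 2, 3, 4, 5, 8}| = 6.

6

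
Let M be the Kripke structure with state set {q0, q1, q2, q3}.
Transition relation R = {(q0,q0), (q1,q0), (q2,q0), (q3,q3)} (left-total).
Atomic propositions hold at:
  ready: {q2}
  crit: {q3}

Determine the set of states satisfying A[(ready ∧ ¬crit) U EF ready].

Sat(¬crit) = {q0, q1, q2}
Sat(ready ∧ ¬crit) = {q2}
EF ready: least fixpoint, start Z0 = {q2}, add states with some successor in Z. Already a fixed point.
Sat(EF ready) = {q2}
A[(ready ∧ ¬crit) U EF ready]: least fixpoint, start Z0 = Sat(EF ready) = {q2}, add states in Sat(ready ∧ ¬crit) with every successor in Z. Already a fixed point.
Sat(A[(ready ∧ ¬crit) U EF ready]) = {q2}

{q2}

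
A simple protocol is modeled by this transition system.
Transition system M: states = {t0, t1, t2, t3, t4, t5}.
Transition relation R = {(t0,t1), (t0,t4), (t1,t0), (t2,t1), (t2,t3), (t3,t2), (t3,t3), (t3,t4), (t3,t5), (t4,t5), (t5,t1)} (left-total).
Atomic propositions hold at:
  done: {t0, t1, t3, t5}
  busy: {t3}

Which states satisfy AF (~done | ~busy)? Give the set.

Sat(~done) = {t2, t4}
Sat(~busy) = {t0, t1, t2, t4, t5}
Sat(~done | ~busy) = {t0, t1, t2, t4, t5}
AF (~done | ~busy): least fixpoint, start Z0 = {t0, t1, t2, t4, t5}, add states with every successor in Z. Already a fixed point.
Sat(AF (~done | ~busy)) = {t0, t1, t2, t4, t5}

{t0, t1, t2, t4, t5}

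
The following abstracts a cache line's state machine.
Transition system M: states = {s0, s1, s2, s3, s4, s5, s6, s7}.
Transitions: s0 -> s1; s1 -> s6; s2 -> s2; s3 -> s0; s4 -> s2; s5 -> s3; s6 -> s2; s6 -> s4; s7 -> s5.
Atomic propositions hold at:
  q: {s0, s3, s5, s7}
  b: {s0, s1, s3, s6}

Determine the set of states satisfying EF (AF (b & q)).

Sat(b & q) = {s0, s3}
AF (b & q): least fixpoint, start Z0 = {s0, s3}, add states with every successor in Z. Z1 = {s0, s3, s5}; Z2 = {s0, s3, s5, s7}; fixed.
Sat(AF (b & q)) = {s0, s3, s5, s7}
EF (AF (b & q)): least fixpoint, start Z0 = {s0, s3, s5, s7}, add states with some successor in Z. Already a fixed point.
Sat(EF (AF (b & q))) = {s0, s3, s5, s7}

{s0, s3, s5, s7}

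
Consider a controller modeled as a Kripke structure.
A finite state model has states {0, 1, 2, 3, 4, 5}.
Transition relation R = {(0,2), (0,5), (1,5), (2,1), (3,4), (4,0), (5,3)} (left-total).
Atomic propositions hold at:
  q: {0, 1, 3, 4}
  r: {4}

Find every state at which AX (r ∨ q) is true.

{2, 3, 4, 5}

Sat(r ∨ q) = {0, 1, 3, 4}
Sat(AX (r ∨ q)) = {s : every successor in {0, 1, 3, 4}} = {2, 3, 4, 5}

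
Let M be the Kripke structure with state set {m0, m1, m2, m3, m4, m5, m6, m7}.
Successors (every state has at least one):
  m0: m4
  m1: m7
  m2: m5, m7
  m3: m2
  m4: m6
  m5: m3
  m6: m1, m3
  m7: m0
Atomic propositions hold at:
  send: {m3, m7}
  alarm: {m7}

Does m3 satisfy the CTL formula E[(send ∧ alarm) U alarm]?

Sat(send ∧ alarm) = {m7}
E[(send ∧ alarm) U alarm]: least fixpoint, start Z0 = Sat(alarm) = {m7}, add states in Sat(send ∧ alarm) with some successor in Z. Already a fixed point.
Sat(E[(send ∧ alarm) U alarm]) = {m7}
m3 ∉ Sat(E[(send ∧ alarm) U alarm]) = {m7}, so the formula does not hold at m3.

No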